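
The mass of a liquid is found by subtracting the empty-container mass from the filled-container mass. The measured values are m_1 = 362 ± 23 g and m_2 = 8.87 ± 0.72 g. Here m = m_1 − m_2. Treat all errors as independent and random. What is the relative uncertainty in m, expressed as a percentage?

For a sum/difference, combine absolute errors in quadrature:
  (δm_1)² = 529;  (δm_2)² = 0.518
δm = √(530) = 23.0 g
m = 353 g, so δm/m = 23.0/353 = 0.0652.

6.52%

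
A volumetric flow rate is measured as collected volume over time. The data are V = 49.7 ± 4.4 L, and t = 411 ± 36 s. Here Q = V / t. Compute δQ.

0.0151 L/s

For a monomial Q ∝ V, t^-1, fractional errors add in quadrature:
  (1·δV/V)² = (1×0.0885)² = 0.00784;  (-1·δt/t)² = (-1×0.0876)² = 0.00767
δQ/Q = √(0.0155) = 0.125
Q = 0.121 L/s, so δQ = 0.125 × 0.121 = 0.0151 L/s.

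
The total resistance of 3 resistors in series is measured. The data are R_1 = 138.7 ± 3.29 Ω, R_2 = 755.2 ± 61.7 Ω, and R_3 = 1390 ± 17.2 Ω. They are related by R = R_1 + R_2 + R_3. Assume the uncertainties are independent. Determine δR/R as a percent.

2.81%

Sums and differences: (δR)² = Σ (cᵢ δxᵢ)².
  (δR_1)² = 10.8;  (δR_2)² = 3810;  (δR_3)² = 296
δR = √(4110) = 64.1 Ω
R = 2284 Ω, so δR/R = 64.1/2284 = 0.0281.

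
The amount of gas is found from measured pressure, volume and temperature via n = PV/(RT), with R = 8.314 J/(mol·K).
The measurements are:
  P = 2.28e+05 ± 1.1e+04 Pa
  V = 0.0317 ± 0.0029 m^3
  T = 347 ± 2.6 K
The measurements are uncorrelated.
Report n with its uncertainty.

n is a product of powers, so relative uncertainties combine in quadrature:
  (1·δP/P)² = (1×0.0482)² = 0.00233;  (1·δV/V)² = (1×0.0915)² = 0.00837;  (-1·δT/T)² = (-1×0.00749)² = 5.61e-05
δn/n = √(0.0108) = 0.104
n = 2.51 mol, so δn = 0.104 × 2.51 = 0.260 mol.

2.51 ± 0.260 mol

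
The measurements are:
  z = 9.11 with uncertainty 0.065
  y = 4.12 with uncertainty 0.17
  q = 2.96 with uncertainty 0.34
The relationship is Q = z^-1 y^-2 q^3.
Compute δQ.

Products/powers → add relative errors in quadrature, weighted by exponent:
  (-1·δz/z)² = (-1×0.00714)² = 5.09e-05;  (-2·δy/y)² = (-2×0.0413)² = 0.00681;  (3·δq/q)² = (3×0.115)² = 0.119
δQ/Q = √(0.126) = 0.354
Q = 0.168, so δQ = 0.354 × 0.168 = 0.0594.

0.0594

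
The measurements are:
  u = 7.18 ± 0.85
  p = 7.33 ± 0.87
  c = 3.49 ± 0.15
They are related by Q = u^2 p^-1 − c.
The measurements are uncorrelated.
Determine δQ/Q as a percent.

52.7%

Let w = u^2·p^-1 = 7.03. δw/w = √((2·δu/u)² + (-1·δp/p)²) = √(0.0561 + 0.0141) = 0.265, so δw = 1.86.
Q = w − c: δQ = √(δw² + δc²) = √(3.47 + 0.0225) = 1.87
Q = 3.54, so δQ/Q = 1.87/3.54 = 0.527.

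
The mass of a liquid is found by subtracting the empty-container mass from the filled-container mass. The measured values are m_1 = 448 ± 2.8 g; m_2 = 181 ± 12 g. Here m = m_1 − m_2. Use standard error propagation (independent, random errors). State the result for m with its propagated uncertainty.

267 ± 12.3 g

Each term contributes (cᵢ δxᵢ)² to (δm)²:
  (δm_1)² = 7.84;  (δm_2)² = 144
δm = √(152) = 12.3 g
m = 267 g.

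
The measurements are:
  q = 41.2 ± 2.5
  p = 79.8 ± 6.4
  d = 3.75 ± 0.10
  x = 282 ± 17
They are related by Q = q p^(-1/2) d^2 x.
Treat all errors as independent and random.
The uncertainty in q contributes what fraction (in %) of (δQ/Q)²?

(δQ/Q)² = (1·δq/q)² + (−½·δp/p)² + (2·δd/d)² + (1·δx/x)²
  q term: (1×0.0607)² = 0.00368
  p term: (-0.5×0.0802)² = 0.00161
  d term: (2×0.0267)² = 0.00284
  x term: (1×0.0603)² = 0.00363
Total = 0.0118. Share from q = 0.00368/0.0118 = 0.313.

31.3%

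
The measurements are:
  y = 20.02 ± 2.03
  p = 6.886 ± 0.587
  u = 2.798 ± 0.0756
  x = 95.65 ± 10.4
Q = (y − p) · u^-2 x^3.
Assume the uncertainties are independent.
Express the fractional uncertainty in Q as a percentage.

Let w = y − p = 13.13. δw = √(δy² + δp²) = √(4.12 + 0.345) = 2.11, so δw/w = 0.161.
Q is then a monomial in w, u, x:
δQ/Q = √((δw/w)² + (-2·δu/u)² + (3·δx/x)²) = √(0.0259 + 0.00292 + 0.106) = 0.368

36.8%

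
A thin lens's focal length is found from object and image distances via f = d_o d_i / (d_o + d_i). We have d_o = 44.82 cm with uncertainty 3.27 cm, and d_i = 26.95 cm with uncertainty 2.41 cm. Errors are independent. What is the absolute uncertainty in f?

1.05 cm

∂f/∂d_o = (d_i/(d_o+d_i))² = 0.141;  ∂f/∂d_i = (d_o/(d_o+d_i))² = 0.390
δf = √((∂f/∂d_o · δd_o)² + (∂f/∂d_i · δd_i)²) = √(0.213 + 0.883) = 1.05 cm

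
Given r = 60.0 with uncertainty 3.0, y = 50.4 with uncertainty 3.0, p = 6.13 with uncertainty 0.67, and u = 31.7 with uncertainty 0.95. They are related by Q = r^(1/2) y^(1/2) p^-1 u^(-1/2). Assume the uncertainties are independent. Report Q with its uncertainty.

For a monomial Q ∝ r^(1/2), y^(1/2), p^-1, u^(-1/2), fractional errors add in quadrature:
  (½·δr/r)² = (0.5×0.0500)² = 0.000625;  (½·δy/y)² = (0.5×0.0595)² = 0.000886;  (-1·δp/p)² = (-1×0.109)² = 0.0119;  (−½·δu/u)² = (-0.5×0.0300)² = 0.000225
δQ/Q = √(0.0137) = 0.117
Q = 1.59, so δQ = 0.117 × 1.59 = 0.186.

1.59 ± 0.186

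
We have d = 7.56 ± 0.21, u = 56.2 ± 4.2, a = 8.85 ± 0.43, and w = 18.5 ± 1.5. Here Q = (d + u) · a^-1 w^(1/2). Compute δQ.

Let h = d + u = 63.8. δh = √(δd² + δu²) = √(0.0441 + 17.6) = 4.21, so δh/h = 0.0660.
Q is then a monomial in h, a, w:
δQ/Q = √((δh/h)² + (-1·δa/a)² + (½·δw/w)²) = √(0.00435 + 0.00236 + 0.00164) = 0.0914
Q = 31.0, so δQ = 0.0914 × 31.0 = 2.83.

2.83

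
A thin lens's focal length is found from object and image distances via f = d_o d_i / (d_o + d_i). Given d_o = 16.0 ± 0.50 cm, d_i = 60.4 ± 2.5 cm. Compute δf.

0.331 cm

∂f/∂d_o = (d_i/(d_o+d_i))² = 0.625;  ∂f/∂d_i = (d_o/(d_o+d_i))² = 0.0439
δf = √((∂f/∂d_o · δd_o)² + (∂f/∂d_i · δd_i)²) = √(0.0977 + 0.0120) = 0.331 cm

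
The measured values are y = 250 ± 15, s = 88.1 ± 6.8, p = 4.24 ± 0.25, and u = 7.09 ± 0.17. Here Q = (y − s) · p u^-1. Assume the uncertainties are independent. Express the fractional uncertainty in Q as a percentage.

Let w = y − s = 162. δw = √(δy² + δs²) = √(225 + 46.2) = 16.5, so δw/w = 0.102.
Q is then a monomial in w, p, u:
δQ/Q = √((δw/w)² + (1·δp/p)² + (-1·δu/u)²) = √(0.0103 + 0.00348 + 0.000575) = 0.120

12.0%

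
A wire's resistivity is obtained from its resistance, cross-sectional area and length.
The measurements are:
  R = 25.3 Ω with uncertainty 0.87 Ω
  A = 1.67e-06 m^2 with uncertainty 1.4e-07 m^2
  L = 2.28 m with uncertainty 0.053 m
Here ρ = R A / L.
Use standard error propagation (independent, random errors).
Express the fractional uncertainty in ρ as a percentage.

ρ is a product of powers, so relative uncertainties combine in quadrature:
  (1·δR/R)² = (1×0.0344)² = 0.00118;  (1·δA/A)² = (1×0.0838)² = 0.00703;  (-1·δL/L)² = (-1×0.0232)² = 0.000540
δρ/ρ = √(0.00875) = 0.0935

9.35%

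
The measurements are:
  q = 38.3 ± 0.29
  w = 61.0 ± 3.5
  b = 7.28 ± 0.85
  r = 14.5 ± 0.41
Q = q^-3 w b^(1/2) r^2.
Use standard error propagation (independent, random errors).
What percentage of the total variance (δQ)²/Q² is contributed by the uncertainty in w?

(δQ/Q)² = (-3·δq/q)² + (1·δw/w)² + (½·δb/b)² + (2·δr/r)²
  q term: (-3×0.00757)² = 0.000516
  w term: (1×0.0574)² = 0.00329
  b term: (0.5×0.117)² = 0.00341
  r term: (2×0.0283)² = 0.00320
Total = 0.0104. Share from w = 0.00329/0.0104 = 0.316.

31.6%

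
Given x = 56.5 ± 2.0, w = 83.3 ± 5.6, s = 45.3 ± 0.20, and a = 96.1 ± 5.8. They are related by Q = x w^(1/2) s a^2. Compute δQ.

2.81e+07

Each factor contributes (exponent × relative error)² to (δQ/Q)²:
  (1·δx/x)² = (1×0.0354)² = 0.00125;  (½·δw/w)² = (0.5×0.0672)² = 0.00113;  (1·δs/s)² = (1×0.00442)² = 1.95e-05;  (2·δa/a)² = (2×0.0604)² = 0.0146
δQ/Q = √(0.0170) = 0.130
Q = 2.16e+08, so δQ = 0.130 × 2.16e+08 = 2.81e+07.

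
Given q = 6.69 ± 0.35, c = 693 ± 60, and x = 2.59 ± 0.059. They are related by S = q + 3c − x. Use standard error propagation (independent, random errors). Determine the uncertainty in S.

Absolute uncertainties add in quadrature for a linear combination:
  (δq)² = 0.122;  (3·δc)² = 32400;  (δx)² = 0.00348
δS = √(32400) = 180

180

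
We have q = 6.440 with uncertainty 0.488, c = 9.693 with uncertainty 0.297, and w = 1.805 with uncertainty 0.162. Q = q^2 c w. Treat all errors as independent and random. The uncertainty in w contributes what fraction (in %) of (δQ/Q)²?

25.2%

(δQ/Q)² = (2·δq/q)² + (1·δc/c)² + (1·δw/w)²
  q term: (2×0.0758)² = 0.0230
  c term: (1×0.0306)² = 0.000939
  w term: (1×0.0898)² = 0.00806
Total = 0.0320. Share from w = 0.00806/0.0320 = 0.252.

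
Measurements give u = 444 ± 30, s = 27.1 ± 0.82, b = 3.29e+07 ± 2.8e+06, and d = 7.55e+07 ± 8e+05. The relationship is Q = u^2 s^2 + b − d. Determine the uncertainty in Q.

Let p = u^2·s^2 = 1.45e+08. δp/p = √((2·δu/u)² + (2·δs/s)²) = √(0.0183 + 0.00366) = 0.148, so δp = 2.14e+07.
Q = p + b − d: δQ = √(δp² + δb² + δd²) = √(4.6e+14 + 7.84e+12 + 6.4e+11) = 2.16e+07

2.16e+07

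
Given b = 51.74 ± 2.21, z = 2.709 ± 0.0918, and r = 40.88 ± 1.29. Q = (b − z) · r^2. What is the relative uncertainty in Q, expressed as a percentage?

7.76%

Let u = b − z = 49.03. δu = √(δb² + δz²) = √(4.88 + 0.00843) = 2.21, so δu/u = 0.0451.
Q is then a monomial in u, r:
δQ/Q = √((δu/u)² + (2·δr/r)²) = √(0.00204 + 0.00398) = 0.0776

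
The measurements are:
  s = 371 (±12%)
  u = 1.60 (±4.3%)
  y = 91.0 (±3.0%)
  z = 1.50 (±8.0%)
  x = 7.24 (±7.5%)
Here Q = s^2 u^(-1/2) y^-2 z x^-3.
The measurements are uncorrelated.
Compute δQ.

Q is a product of powers, so relative uncertainties combine in quadrature:
  (2·δs/s)² = (2×0.120)² = 0.0576;  (−½·δu/u)² = (-0.5×0.0430)² = 0.000462;  (-2·δy/y)² = (-2×0.0300)² = 0.00360;  (1·δz/z)² = (1×0.0800)² = 0.00640;  (-3·δx/x)² = (-3×0.0750)² = 0.0506
δQ/Q = √(0.119) = 0.345
Q = 0.0519, so δQ = 0.345 × 0.0519 = 0.0179.

0.0179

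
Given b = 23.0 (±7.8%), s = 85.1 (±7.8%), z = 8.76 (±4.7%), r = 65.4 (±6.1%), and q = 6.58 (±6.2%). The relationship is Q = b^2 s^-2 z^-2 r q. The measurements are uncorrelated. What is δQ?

0.104

Q is a product of powers, so relative uncertainties combine in quadrature:
  (2·δb/b)² = (2×0.0780)² = 0.0243;  (-2·δs/s)² = (-2×0.0780)² = 0.0243;  (-2·δz/z)² = (-2×0.0470)² = 0.00884;  (1·δr/r)² = (1×0.0610)² = 0.00372;  (1·δq/q)² = (1×0.0620)² = 0.00384
δQ/Q = √(0.0651) = 0.255
Q = 0.410, so δQ = 0.255 × 0.410 = 0.104.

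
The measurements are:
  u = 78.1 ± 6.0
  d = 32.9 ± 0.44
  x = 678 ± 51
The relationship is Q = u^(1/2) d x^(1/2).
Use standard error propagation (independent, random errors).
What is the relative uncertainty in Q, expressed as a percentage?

5.54%

Each factor contributes (exponent × relative error)² to (δQ/Q)²:
  (½·δu/u)² = (0.5×0.0768)² = 0.00148;  (1·δd/d)² = (1×0.0134)² = 0.000179;  (½·δx/x)² = (0.5×0.0752)² = 0.00141
δQ/Q = √(0.00307) = 0.0554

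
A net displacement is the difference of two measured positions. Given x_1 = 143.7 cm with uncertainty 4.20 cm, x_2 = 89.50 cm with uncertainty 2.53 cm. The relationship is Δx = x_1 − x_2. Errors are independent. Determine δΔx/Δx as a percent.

9.05%

Absolute uncertainties add in quadrature for a linear combination:
  (δx_1)² = 17.6;  (δx_2)² = 6.40
δΔx = √(24.0) = 4.90 cm
Δx = 54.20 cm, so δΔx/Δx = 4.90/54.20 = 0.0905.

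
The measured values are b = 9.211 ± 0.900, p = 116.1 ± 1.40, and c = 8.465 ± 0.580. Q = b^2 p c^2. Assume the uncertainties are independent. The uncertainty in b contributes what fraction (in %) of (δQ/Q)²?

(δQ/Q)² = (2·δb/b)² + (1·δp/p)² + (2·δc/c)²
  b term: (2×0.0977)² = 0.0382
  p term: (1×0.0121)² = 0.000145
  c term: (2×0.0685)² = 0.0188
Total = 0.0571. Share from b = 0.0382/0.0571 = 0.669.

66.9%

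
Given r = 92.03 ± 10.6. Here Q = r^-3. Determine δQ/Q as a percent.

34.6%

Since Q is a product/quotient, work with relative uncertainties:
  (-3·δr/r)² = (-3×0.115)² = 0.119
δQ/Q = √(0.119) = 0.346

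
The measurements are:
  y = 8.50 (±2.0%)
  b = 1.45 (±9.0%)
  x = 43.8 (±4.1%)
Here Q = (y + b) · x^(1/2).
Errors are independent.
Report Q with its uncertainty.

Let u = y + b = 9.95. δu = √(δy² + δb²) = √(0.0289 + 0.0170) = 0.214, so δu/u = 0.0215.
Q is then a monomial in u, x:
δQ/Q = √((δu/u)² + (½·δx/x)²) = √(0.000464 + 0.000420) = 0.0297
Q = 65.9, so δQ = 0.0297 × 65.9 = 1.96.

65.9 ± 1.96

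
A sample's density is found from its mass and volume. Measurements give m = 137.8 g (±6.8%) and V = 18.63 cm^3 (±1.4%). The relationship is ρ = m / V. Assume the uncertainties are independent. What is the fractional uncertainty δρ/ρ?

Since ρ is a product/quotient, work with relative uncertainties:
  (1·δm/m)² = (1×0.0680)² = 0.00462;  (-1·δV/V)² = (-1×0.0140)² = 0.000196
δρ/ρ = √(0.00482) = 0.0694

0.0694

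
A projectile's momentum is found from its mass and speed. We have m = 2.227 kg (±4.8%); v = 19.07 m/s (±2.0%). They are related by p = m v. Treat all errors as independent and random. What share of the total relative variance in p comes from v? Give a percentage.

14.8%

(δp/p)² = (1·δm/m)² + (1·δv/v)²
  m term: (1×0.0480)² = 0.00230
  v term: (1×0.0200)² = 0.000400
Total = 0.00270. Share from v = 0.000400/0.00270 = 0.148.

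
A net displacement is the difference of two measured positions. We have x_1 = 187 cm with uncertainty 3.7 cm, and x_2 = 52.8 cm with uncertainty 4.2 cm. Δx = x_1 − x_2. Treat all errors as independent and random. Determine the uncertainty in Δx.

5.60 cm

Absolute uncertainties add in quadrature for a linear combination:
  (δx_1)² = 13.7;  (δx_2)² = 17.6
δΔx = √(31.3) = 5.60 cm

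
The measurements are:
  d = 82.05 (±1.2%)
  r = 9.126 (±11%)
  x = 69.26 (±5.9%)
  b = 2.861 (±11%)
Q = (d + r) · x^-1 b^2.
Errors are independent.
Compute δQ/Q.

0.228

Let u = d + r = 91.18. δu = √(δd² + δr²) = √(0.969 + 1.01) = 1.41, so δu/u = 0.0154.
Q is then a monomial in u, x, b:
δQ/Q = √((δu/u)² + (-1·δx/x)² + (2·δb/b)²) = √(0.000238 + 0.00348 + 0.0484) = 0.228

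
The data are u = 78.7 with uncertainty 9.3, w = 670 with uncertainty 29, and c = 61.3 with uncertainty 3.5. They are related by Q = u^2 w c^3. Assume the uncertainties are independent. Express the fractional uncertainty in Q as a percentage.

29.5%

Products/powers → add relative errors in quadrature, weighted by exponent:
  (2·δu/u)² = (2×0.118)² = 0.0559;  (1·δw/w)² = (1×0.0433)² = 0.00187;  (3·δc/c)² = (3×0.0571)² = 0.0293
δQ/Q = √(0.0871) = 0.295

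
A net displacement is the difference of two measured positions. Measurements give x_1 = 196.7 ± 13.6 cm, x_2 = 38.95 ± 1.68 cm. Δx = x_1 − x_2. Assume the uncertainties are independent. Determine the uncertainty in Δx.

Sums and differences: (δΔx)² = Σ (cᵢ δxᵢ)².
  (δx_1)² = 185;  (δx_2)² = 2.82
δΔx = √(188) = 13.7 cm

13.7 cm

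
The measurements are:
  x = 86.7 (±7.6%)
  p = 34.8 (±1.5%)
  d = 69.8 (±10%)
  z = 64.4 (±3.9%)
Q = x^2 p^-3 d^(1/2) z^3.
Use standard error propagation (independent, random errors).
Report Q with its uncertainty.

Q is a product of powers, so relative uncertainties combine in quadrature:
  (2·δx/x)² = (2×0.0760)² = 0.0231;  (-3·δp/p)² = (-3×0.0150)² = 0.00202;  (½·δd/d)² = (0.5×0.100)² = 0.00250;  (3·δz/z)² = (3×0.0390)² = 0.0137
δQ/Q = √(0.0413) = 0.203
Q = 3.98e+05, so δQ = 0.203 × 3.98e+05 = 80900.

(3.98 ± 0.809) × 10^5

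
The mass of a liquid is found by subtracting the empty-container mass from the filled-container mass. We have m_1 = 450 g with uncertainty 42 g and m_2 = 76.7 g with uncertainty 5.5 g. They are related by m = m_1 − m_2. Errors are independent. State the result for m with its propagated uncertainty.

m is a linear combination, so absolute uncertainties add in quadrature:
  (δm_1)² = 1760;  (δm_2)² = 30.2
δm = √(1790) = 42.4 g
m = 373 g.

373 ± 42.4 g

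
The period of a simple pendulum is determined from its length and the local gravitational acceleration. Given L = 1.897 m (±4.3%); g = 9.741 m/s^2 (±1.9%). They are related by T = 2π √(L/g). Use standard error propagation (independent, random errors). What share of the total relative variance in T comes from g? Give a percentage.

16.3%

(δT/T)² = (½·δL/L)² + (−½·δg/g)²
  L term: (0.5×0.0430)² = 0.000462
  g term: (-0.5×0.0190)² = 9.02e-05
Total = 0.000552. Share from g = 9.02e-05/0.000552 = 0.163.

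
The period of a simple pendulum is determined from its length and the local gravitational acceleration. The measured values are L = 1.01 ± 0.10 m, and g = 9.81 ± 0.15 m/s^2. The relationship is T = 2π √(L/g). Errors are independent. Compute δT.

For a monomial T ∝ L^(1/2), g^(-1/2), fractional errors add in quadrature:
  (½·δL/L)² = (0.5×0.0990)² = 0.00245;  (−½·δg/g)² = (-0.5×0.0153)² = 5.84e-05
δT/T = √(0.00251) = 0.0501
T = 2.02 s, so δT = 0.0501 × 2.02 = 0.101 s.

0.101 s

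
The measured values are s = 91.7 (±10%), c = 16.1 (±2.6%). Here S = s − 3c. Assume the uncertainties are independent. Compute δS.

Sums and differences: (δS)² = Σ (cᵢ δxᵢ)².
  (δs)² = 84.1;  (3·δc)² = 1.58
δS = √(85.7) = 9.26

9.26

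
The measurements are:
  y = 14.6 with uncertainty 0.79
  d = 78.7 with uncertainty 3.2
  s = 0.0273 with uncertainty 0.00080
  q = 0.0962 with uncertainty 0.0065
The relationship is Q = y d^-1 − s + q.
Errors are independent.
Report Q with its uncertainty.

0.254 ± 0.0142

Let p = y·d^-1 = 0.186. δp/p = √((1·δy/y)² + (-1·δd/d)²) = √(0.00293 + 0.00165) = 0.0677, so δp = 0.0126.
Q = p − s + q: δQ = √(δp² + δs² + δq²) = √(0.000158 + 6.4e-07 + 4.22e-05) = 0.0142
Q = 0.254.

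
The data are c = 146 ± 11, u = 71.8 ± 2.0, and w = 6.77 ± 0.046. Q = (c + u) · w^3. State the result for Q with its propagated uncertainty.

67600 ± 3730

Let h = c + u = 218. δh = √(δc² + δu²) = √(121 + 4.00) = 11.2, so δh/h = 0.0513.
Q is then a monomial in h, w:
δQ/Q = √((δh/h)² + (3·δw/w)²) = √(0.00264 + 0.000416) = 0.0552
Q = 67600, so δQ = 0.0552 × 67600 = 3730.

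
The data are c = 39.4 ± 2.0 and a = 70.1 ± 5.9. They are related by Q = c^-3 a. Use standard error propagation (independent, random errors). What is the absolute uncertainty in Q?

Q is a product of powers, so relative uncertainties combine in quadrature:
  (-3·δc/c)² = (-3×0.0508)² = 0.0232;  (1·δa/a)² = (1×0.0842)² = 0.00708
δQ/Q = √(0.0303) = 0.174
Q = 0.00115, so δQ = 0.174 × 0.00115 = 0.000199.

0.000199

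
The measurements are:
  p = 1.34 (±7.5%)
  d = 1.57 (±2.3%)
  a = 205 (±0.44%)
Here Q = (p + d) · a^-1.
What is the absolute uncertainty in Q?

0.000525

Let u = p + d = 2.91. δu = √(δp² + δd²) = √(0.0101 + 0.00130) = 0.107, so δu/u = 0.0367.
Q is then a monomial in u, a:
δQ/Q = √((δu/u)² + (-1·δa/a)²) = √(0.00135 + 1.94e-05) = 0.0370
Q = 0.0142, so δQ = 0.0370 × 0.0142 = 0.000525.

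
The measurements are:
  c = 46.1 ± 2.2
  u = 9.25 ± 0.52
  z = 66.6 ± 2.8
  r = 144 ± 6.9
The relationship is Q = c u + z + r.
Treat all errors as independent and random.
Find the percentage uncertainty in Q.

5.07%

Let p = c·u = 426. δp/p = √((1·δc/c)² + (1·δu/u)²) = √(0.00228 + 0.00316) = 0.0737, so δp = 31.4.
Q = p + z + r: δQ = √(δp² + δz² + δr²) = √(989 + 7.84 + 47.6) = 32.3
Q = 637, so δQ/Q = 32.3/637 = 0.0507.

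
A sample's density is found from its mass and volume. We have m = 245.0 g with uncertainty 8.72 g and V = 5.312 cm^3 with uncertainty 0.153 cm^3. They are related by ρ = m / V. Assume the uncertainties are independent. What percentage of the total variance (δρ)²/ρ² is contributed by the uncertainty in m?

(δρ/ρ)² = (1·δm/m)² + (-1·δV/V)²
  m term: (1×0.0356)² = 0.00127
  V term: (-1×0.0288)² = 0.000830
Total = 0.00210. Share from m = 0.00127/0.00210 = 0.604.

60.4%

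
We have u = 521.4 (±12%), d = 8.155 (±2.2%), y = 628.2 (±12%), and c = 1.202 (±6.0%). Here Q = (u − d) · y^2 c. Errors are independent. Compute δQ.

6.71e+07

Let w = u − d = 513.2. δw = √(δu² + δd²) = √(3910 + 0.0322) = 62.6, so δw/w = 0.122.
Q is then a monomial in w, y, c:
δQ/Q = √((δw/w)² + (2·δy/y)² + (1·δc/c)²) = √(0.0149 + 0.0576 + 0.00360) = 0.276
Q = 2.435e+08, so δQ = 0.276 × 2.435e+08 = 6.71e+07.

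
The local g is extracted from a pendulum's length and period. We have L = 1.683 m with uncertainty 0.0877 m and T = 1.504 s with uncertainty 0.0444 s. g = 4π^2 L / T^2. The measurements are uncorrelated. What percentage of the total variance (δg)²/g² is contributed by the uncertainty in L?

43.8%

(δg/g)² = (1·δL/L)² + (-2·δT/T)²
  L term: (1×0.0521)² = 0.00272
  T term: (-2×0.0295)² = 0.00349
Total = 0.00620. Share from L = 0.00272/0.00620 = 0.438.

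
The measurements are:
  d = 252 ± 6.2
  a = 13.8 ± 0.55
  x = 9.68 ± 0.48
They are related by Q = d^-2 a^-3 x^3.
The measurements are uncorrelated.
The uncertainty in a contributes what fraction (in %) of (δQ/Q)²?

36.8%

(δQ/Q)² = (-2·δd/d)² + (-3·δa/a)² + (3·δx/x)²
  d term: (-2×0.0246)² = 0.00242
  a term: (-3×0.0399)² = 0.0143
  x term: (3×0.0496)² = 0.0221
Total = 0.0388. Share from a = 0.0143/0.0388 = 0.368.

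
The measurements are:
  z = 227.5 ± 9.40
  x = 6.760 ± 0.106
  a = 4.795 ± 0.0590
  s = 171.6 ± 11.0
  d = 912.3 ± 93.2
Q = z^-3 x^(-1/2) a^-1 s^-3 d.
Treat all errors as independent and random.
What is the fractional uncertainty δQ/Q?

0.251

Since Q is a product/quotient, work with relative uncertainties:
  (-3·δz/z)² = (-3×0.0413)² = 0.0154;  (−½·δx/x)² = (-0.5×0.0157)² = 6.15e-05;  (-1·δa/a)² = (-1×0.0123)² = 0.000151;  (-3·δs/s)² = (-3×0.0641)² = 0.0370;  (1·δd/d)² = (1×0.102)² = 0.0104
δQ/Q = √(0.0630) = 0.251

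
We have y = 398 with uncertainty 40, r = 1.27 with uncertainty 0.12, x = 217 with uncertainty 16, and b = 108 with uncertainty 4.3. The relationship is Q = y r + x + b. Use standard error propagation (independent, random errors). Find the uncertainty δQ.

71.7

Let p = y·r = 505. δp/p = √((1·δy/y)² + (1·δr/r)²) = √(0.0101 + 0.00893) = 0.138, so δp = 69.7.
Q = p + x + b: δQ = √(δp² + δx² + δb²) = √(4860 + 256 + 18.5) = 71.7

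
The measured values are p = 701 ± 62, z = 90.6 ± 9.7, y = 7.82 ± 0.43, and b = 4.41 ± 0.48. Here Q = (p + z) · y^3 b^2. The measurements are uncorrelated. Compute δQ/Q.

Let u = p + z = 792. δu = √(δp² + δz²) = √(3840 + 94.1) = 62.8, so δu/u = 0.0793.
Q is then a monomial in u, y, b:
δQ/Q = √((δu/u)² + (3·δy/y)² + (2·δb/b)²) = √(0.00628 + 0.0272 + 0.0474) = 0.284

0.284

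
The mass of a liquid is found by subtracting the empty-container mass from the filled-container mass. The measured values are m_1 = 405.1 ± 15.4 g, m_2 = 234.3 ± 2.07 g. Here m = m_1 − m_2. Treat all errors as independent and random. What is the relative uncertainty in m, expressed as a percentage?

For a sum/difference, combine absolute errors in quadrature:
  (δm_1)² = 237;  (δm_2)² = 4.28
δm = √(241) = 15.5 g
m = 170.8 g, so δm/m = 15.5/170.8 = 0.0910.

9.10%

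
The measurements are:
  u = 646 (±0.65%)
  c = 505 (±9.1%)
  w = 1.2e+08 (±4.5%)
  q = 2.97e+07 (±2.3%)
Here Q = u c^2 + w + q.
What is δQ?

3.05e+07

Let p = u·c^2 = 1.65e+08. δp/p = √((1·δu/u)² + (2·δc/c)²) = √(4.23e-05 + 0.0331) = 0.182, so δp = 3e+07.
Q = p + w + q: δQ = √(δp² + δw² + δq²) = √(9e+14 + 2.92e+13 + 4.67e+11) = 3.05e+07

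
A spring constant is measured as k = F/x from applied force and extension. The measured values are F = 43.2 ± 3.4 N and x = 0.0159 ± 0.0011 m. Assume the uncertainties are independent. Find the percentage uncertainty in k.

Relative error in a monomial: (δk/k)² = Σ (nᵢ · δxᵢ/xᵢ)².
  (1·δF/F)² = (1×0.0787)² = 0.00619;  (-1·δx/x)² = (-1×0.0692)² = 0.00479
δk/k = √(0.0110) = 0.105

10.5%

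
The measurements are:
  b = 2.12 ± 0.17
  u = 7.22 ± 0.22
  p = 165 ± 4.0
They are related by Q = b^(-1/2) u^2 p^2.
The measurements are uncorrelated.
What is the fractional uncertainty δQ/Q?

For a monomial Q ∝ b^(-1/2), u^2, p^2, fractional errors add in quadrature:
  (−½·δb/b)² = (-0.5×0.0802)² = 0.00161;  (2·δu/u)² = (2×0.0305)² = 0.00371;  (2·δp/p)² = (2×0.0242)² = 0.00235
δQ/Q = √(0.00767) = 0.0876

0.0876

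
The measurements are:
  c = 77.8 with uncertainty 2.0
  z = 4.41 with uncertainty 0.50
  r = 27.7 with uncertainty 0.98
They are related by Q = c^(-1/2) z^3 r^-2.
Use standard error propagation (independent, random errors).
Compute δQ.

Q is a product of powers, so relative uncertainties combine in quadrature:
  (−½·δc/c)² = (-0.5×0.0257)² = 0.000165;  (3·δz/z)² = (3×0.113)² = 0.116;  (-2·δr/r)² = (-2×0.0354)² = 0.00501
δQ/Q = √(0.121) = 0.348
Q = 0.0127, so δQ = 0.348 × 0.0127 = 0.00441.

0.00441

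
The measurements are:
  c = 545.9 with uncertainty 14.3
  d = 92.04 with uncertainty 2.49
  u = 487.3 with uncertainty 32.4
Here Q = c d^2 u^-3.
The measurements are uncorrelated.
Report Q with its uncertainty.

Since Q is a product/quotient, work with relative uncertainties:
  (1·δc/c)² = (1×0.0262)² = 0.000686;  (2·δd/d)² = (2×0.0271)² = 0.00293;  (-3·δu/u)² = (-3×0.0665)² = 0.0398
δQ/Q = √(0.0434) = 0.208
Q = 0.03996, so δQ = 0.208 × 0.03996 = 0.00833.

0.03996 ± 0.00833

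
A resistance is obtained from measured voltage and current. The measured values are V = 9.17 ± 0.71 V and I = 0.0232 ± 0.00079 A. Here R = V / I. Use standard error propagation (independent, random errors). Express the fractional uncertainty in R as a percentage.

Products/powers → add relative errors in quadrature, weighted by exponent:
  (1·δV/V)² = (1×0.0774)² = 0.00599;  (-1·δI/I)² = (-1×0.0341)² = 0.00116
δR/R = √(0.00715) = 0.0846

8.46%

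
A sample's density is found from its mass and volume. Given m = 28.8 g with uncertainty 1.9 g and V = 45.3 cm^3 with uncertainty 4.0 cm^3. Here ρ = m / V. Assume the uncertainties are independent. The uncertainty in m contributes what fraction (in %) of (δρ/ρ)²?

(δρ/ρ)² = (1·δm/m)² + (-1·δV/V)²
  m term: (1×0.0660)² = 0.00435
  V term: (-1×0.0883)² = 0.00780
Total = 0.0121. Share from m = 0.00435/0.0121 = 0.358.

35.8%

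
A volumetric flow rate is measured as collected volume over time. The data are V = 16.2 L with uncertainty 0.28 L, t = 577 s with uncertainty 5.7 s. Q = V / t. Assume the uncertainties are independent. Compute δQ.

0.000559 L/s

For a monomial Q ∝ V, t^-1, fractional errors add in quadrature:
  (1·δV/V)² = (1×0.0173)² = 0.000299;  (-1·δt/t)² = (-1×0.00988)² = 9.76e-05
δQ/Q = √(0.000396) = 0.0199
Q = 0.0281 L/s, so δQ = 0.0199 × 0.0281 = 0.000559 L/s.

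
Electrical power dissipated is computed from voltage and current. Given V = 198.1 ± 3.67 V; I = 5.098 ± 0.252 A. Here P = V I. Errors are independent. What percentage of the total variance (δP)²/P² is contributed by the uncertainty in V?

12.3%

(δP/P)² = (1·δV/V)² + (1·δI/I)²
  V term: (1×0.0185)² = 0.000343
  I term: (1×0.0494)² = 0.00244
Total = 0.00279. Share from V = 0.000343/0.00279 = 0.123.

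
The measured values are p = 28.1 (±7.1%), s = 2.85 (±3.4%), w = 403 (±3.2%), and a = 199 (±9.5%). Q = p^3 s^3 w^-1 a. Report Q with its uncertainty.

Each factor contributes (exponent × relative error)² to (δQ/Q)²:
  (3·δp/p)² = (3×0.0710)² = 0.0454;  (3·δs/s)² = (3×0.0340)² = 0.0104;  (-1·δw/w)² = (-1×0.0320)² = 0.00102;  (1·δa/a)² = (1×0.0950)² = 0.00903
δQ/Q = √(0.0658) = 0.257
Q = 2.54e+05, so δQ = 0.257 × 2.54e+05 = 65100.

(2.54 ± 0.651) × 10^5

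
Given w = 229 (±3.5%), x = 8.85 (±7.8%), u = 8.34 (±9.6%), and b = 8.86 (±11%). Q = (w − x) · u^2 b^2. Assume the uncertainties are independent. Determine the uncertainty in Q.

3.54e+05

Let h = w − x = 220. δh = √(δw² + δx²) = √(64.2 + 0.477) = 8.04, so δh/h = 0.0365.
Q is then a monomial in h, u, b:
δQ/Q = √((δh/h)² + (2·δu/u)² + (2·δb/b)²) = √(0.00134 + 0.0369 + 0.0484) = 0.294
Q = 1.2e+06, so δQ = 0.294 × 1.2e+06 = 3.54e+05.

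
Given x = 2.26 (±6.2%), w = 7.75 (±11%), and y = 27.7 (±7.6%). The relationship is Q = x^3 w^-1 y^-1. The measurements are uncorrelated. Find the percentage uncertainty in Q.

Q is a product of powers, so relative uncertainties combine in quadrature:
  (3·δx/x)² = (3×0.0620)² = 0.0346;  (-1·δw/w)² = (-1×0.110)² = 0.0121;  (-1·δy/y)² = (-1×0.0760)² = 0.00578
δQ/Q = √(0.0525) = 0.229

22.9%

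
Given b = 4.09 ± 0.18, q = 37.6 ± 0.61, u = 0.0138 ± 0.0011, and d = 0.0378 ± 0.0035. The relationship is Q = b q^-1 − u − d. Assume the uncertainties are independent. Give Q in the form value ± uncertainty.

Let p = b·q^-1 = 0.109. δp/p = √((1·δb/b)² + (-1·δq/q)²) = √(0.00194 + 0.000263) = 0.0469, so δp = 0.00510.
Q = p − u − d: δQ = √(δp² + δu² + δd²) = √(2.6e-05 + 1.21e-06 + 1.23e-05) = 0.00628
Q = 0.0572.

0.0572 ± 0.00628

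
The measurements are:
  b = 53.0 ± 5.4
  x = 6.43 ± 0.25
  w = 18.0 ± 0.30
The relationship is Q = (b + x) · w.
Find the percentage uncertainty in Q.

9.25%

Let u = b + x = 59.4. δu = √(δb² + δx²) = √(29.2 + 0.0625) = 5.41, so δu/u = 0.0910.
Q is then a monomial in u, w:
δQ/Q = √((δu/u)² + (1·δw/w)²) = √(0.00827 + 0.000278) = 0.0925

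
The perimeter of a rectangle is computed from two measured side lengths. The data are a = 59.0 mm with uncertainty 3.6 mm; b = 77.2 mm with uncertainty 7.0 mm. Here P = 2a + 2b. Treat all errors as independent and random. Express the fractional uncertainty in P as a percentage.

5.78%

Each term contributes (cᵢ δxᵢ)² to (δP)²:
  (2·δa)² = 51.8;  (2·δb)² = 196
δP = √(248) = 15.7 mm
P = 272 mm, so δP/P = 15.7/272 = 0.0578.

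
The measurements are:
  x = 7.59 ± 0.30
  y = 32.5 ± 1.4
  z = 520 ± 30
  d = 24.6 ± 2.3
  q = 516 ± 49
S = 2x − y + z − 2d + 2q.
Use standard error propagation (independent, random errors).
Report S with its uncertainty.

1490 ± 103

Absolute uncertainties add in quadrature for a linear combination:
  (2·δx)² = 0.360;  (δy)² = 1.96;  (δz)² = 900;  (2·δd)² = 21.2;  (2·δq)² = 9600
δS = √(10500) = 103
S = 1490.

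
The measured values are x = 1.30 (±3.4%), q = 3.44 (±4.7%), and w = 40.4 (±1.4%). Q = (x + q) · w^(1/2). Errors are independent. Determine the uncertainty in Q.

1.09

Let u = x + q = 4.74. δu = √(δx² + δq²) = √(0.00195 + 0.0261) = 0.168, so δu/u = 0.0354.
Q is then a monomial in u, w:
δQ/Q = √((δu/u)² + (½·δw/w)²) = √(0.00125 + 4.9e-05) = 0.0360
Q = 30.1, so δQ = 0.0360 × 30.1 = 1.09.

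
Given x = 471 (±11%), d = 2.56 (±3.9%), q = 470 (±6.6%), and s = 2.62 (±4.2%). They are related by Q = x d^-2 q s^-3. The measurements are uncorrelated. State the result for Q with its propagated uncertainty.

Products/powers → add relative errors in quadrature, weighted by exponent:
  (1·δx/x)² = (1×0.110)² = 0.0121;  (-2·δd/d)² = (-2×0.0390)² = 0.00608;  (1·δq/q)² = (1×0.0660)² = 0.00436;  (-3·δs/s)² = (-3×0.0420)² = 0.0159
δQ/Q = √(0.0384) = 0.196
Q = 1880, so δQ = 0.196 × 1880 = 368.

1880 ± 368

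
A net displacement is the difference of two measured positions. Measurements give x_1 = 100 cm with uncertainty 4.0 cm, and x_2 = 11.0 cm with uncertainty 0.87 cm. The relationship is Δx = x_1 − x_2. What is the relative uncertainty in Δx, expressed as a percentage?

For a sum/difference, combine absolute errors in quadrature:
  (δx_1)² = 16.0;  (δx_2)² = 0.757
δΔx = √(16.8) = 4.09 cm
Δx = 89.0 cm, so δΔx/Δx = 4.09/89.0 = 0.0460.

4.60%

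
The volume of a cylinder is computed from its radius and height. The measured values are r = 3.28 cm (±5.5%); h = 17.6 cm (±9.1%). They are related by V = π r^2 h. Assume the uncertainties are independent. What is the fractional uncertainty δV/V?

0.143

Products/powers → add relative errors in quadrature, weighted by exponent:
  (2·δr/r)² = (2×0.0550)² = 0.0121;  (1·δh/h)² = (1×0.0910)² = 0.00828
δV/V = √(0.0204) = 0.143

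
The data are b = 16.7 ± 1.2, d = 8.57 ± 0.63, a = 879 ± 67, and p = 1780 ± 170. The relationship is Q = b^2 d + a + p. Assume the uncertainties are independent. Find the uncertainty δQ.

Let w = b^2·d = 2390. δw/w = √((2·δb/b)² + (1·δd/d)²) = √(0.0207 + 0.00540) = 0.161, so δw = 386.
Q = w + a + p: δQ = √(δw² + δa² + δp²) = √(1.49e+05 + 4490 + 28900) = 427

427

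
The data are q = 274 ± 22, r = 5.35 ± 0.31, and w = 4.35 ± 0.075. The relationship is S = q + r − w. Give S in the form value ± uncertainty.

Each term contributes (cᵢ δxᵢ)² to (δS)²:
  (δq)² = 484;  (δr)² = 0.0961;  (δw)² = 0.00562
δS = √(484) = 22.0
S = 275.

275 ± 22.0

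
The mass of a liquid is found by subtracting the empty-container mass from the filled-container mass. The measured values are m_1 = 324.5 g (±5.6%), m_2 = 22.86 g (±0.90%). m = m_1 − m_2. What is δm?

18.2 g

Sums and differences: (δm)² = Σ (cᵢ δxᵢ)².
  (δm_1)² = 330;  (δm_2)² = 0.0423
δm = √(330) = 18.2 g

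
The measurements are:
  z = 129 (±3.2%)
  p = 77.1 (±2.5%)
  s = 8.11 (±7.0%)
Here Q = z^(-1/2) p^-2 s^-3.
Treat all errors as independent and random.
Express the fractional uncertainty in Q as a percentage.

21.6%

Since Q is a product/quotient, work with relative uncertainties:
  (−½·δz/z)² = (-0.5×0.0320)² = 0.000256;  (-2·δp/p)² = (-2×0.0250)² = 0.00250;  (-3·δs/s)² = (-3×0.0700)² = 0.0441
δQ/Q = √(0.0469) = 0.216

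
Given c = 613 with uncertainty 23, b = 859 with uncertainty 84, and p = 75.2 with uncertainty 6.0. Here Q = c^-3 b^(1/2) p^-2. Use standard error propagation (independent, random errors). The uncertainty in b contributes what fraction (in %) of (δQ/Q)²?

(δQ/Q)² = (-3·δc/c)² + (½·δb/b)² + (-2·δp/p)²
  c term: (-3×0.0375)² = 0.0127
  b term: (0.5×0.0978)² = 0.00239
  p term: (-2×0.0798)² = 0.0255
Total = 0.0405. Share from b = 0.00239/0.0405 = 0.0590.

5.90%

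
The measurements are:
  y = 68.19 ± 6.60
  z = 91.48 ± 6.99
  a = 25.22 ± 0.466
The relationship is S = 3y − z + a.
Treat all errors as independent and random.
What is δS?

Absolute uncertainties add in quadrature for a linear combination:
  (3·δy)² = 392;  (δz)² = 48.9;  (δa)² = 0.217
δS = √(441) = 21.0

21.0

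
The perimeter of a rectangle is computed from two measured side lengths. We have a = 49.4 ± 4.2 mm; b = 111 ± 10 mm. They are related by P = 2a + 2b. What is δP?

Sums and differences: (δP)² = Σ (cᵢ δxᵢ)².
  (2·δa)² = 70.6;  (2·δb)² = 400
δP = √(471) = 21.7 mm

21.7 mm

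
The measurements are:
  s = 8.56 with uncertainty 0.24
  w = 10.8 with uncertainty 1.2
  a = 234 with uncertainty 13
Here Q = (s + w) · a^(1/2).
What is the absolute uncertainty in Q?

Let u = s + w = 19.4. δu = √(δs² + δw²) = √(0.0576 + 1.44) = 1.22, so δu/u = 0.0632.
Q is then a monomial in u, a:
δQ/Q = √((δu/u)² + (½·δa/a)²) = √(0.00400 + 0.000772) = 0.0690
Q = 296, so δQ = 0.0690 × 296 = 20.4.

20.4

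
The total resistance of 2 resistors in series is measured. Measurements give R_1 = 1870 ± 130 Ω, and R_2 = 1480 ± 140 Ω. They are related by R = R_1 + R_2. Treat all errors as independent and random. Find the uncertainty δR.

191 Ω

For a sum/difference, combine absolute errors in quadrature:
  (δR_1)² = 16900;  (δR_2)² = 19600
δR = √(36500) = 191 Ω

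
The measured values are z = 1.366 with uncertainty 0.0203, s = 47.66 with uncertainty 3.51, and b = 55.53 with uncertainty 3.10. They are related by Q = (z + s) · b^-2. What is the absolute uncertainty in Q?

Let u = z + s = 49.03. δu = √(δz² + δs²) = √(0.000412 + 12.3) = 3.51, so δu/u = 0.0716.
Q is then a monomial in u, b:
δQ/Q = √((δu/u)² + (-2·δb/b)²) = √(0.00513 + 0.0125) = 0.133
Q = 0.01590, so δQ = 0.133 × 0.01590 = 0.00211.

0.00211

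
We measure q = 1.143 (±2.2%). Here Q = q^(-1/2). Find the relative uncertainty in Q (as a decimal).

Q is a product of powers, so relative uncertainties combine in quadrature:
  (−½·δq/q)² = (-0.5×0.0220)² = 0.000121
δQ/Q = √(0.000121) = 0.0110

0.0110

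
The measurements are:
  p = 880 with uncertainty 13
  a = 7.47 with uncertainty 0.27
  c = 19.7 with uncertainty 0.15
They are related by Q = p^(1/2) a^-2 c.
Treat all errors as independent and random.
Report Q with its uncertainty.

10.5 ± 0.765

Each factor contributes (exponent × relative error)² to (δQ/Q)²:
  (½·δp/p)² = (0.5×0.0148)² = 5.46e-05;  (-2·δa/a)² = (-2×0.0361)² = 0.00523;  (1·δc/c)² = (1×0.00761)² = 5.8e-05
δQ/Q = √(0.00534) = 0.0731
Q = 10.5, so δQ = 0.0731 × 10.5 = 0.765.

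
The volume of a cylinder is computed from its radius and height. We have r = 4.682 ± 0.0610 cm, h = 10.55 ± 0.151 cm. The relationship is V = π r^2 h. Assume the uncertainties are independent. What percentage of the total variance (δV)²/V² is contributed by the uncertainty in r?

76.8%

(δV/V)² = (2·δr/r)² + (1·δh/h)²
  r term: (2×0.0130)² = 0.000679
  h term: (1×0.0143)² = 0.000205
Total = 0.000884. Share from r = 0.000679/0.000884 = 0.768.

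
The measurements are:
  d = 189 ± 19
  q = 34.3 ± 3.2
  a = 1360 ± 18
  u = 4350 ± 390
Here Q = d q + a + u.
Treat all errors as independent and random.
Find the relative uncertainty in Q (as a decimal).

Let p = d·q = 6480. δp/p = √((1·δd/d)² + (1·δq/q)²) = √(0.0101 + 0.00870) = 0.137, so δp = 889.
Q = p + a + u: δQ = √(δp² + δa² + δu²) = √(7.9e+05 + 324 + 1.52e+05) = 971
Q = 12200, so δQ/Q = 971/12200 = 0.0796.

0.0796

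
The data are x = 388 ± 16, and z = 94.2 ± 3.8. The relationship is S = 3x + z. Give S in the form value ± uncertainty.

S is a linear combination, so absolute uncertainties add in quadrature:
  (3·δx)² = 2300;  (δz)² = 14.4
δS = √(2320) = 48.2
S = 1260.

1260 ± 48.2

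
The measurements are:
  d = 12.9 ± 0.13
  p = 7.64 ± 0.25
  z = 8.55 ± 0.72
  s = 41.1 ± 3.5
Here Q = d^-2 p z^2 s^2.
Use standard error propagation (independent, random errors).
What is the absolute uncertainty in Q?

Each factor contributes (exponent × relative error)² to (δQ/Q)²:
  (-2·δd/d)² = (-2×0.0101)² = 0.000406;  (1·δp/p)² = (1×0.0327)² = 0.00107;  (2·δz/z)² = (2×0.0842)² = 0.0284;  (2·δs/s)² = (2×0.0852)² = 0.0290
δQ/Q = √(0.0589) = 0.243
Q = 5670, so δQ = 0.243 × 5670 = 1380.

1380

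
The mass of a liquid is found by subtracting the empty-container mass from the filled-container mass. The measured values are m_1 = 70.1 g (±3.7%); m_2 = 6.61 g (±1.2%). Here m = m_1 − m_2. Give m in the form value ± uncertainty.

63.5 ± 2.59 g

For a sum/difference, combine absolute errors in quadrature:
  (δm_1)² = 6.73;  (δm_2)² = 0.00629
δm = √(6.73) = 2.59 g
m = 63.5 g.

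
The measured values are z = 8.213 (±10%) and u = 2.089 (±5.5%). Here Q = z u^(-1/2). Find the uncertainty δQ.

0.589

Relative error in a monomial: (δQ/Q)² = Σ (nᵢ · δxᵢ/xᵢ)².
  (1·δz/z)² = (1×0.100)² = 0.0100;  (−½·δu/u)² = (-0.5×0.0550)² = 0.000756
δQ/Q = √(0.0108) = 0.104
Q = 5.682, so δQ = 0.104 × 5.682 = 0.589.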